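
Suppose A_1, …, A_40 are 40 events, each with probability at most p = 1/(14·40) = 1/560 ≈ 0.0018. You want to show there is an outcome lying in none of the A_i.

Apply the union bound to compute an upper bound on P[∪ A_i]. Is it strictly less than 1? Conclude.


Union bound: P[∪_{i=1}^{40} A_i] ≤ Σ_i P[A_i] ≤ 40·p = 40·(1/560) = 1/14.
Numerically: 1/14 ≈ 0.0714.
Is 1/14 < 1? YES.
Since P[∪ A_i] ≤ 1/14 < 1, the complement has P[∩ A_i^c] ≥ 1 − 1/14 = 13/14 > 0, so some outcome avoids every A_i.

40·p = 1/14 ≈ 0.0714; existence CERTIFIED by the union bound.


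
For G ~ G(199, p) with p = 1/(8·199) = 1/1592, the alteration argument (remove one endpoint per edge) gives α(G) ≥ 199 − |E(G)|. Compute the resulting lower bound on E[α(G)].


E[|E(G)|] = C(199, 2)·p = 19701 · (1/1592) = 99/8.
E[α(G)] ≥ n − E[|E(G)|] = 199 − 99/8 = 1493/8.
Numerically: ≈ 186.6250.
(This is only a lower bound; the true E[α(G)] may be larger.)

E[α(G)] ≥ 1493/8 ≈ 186.6250.


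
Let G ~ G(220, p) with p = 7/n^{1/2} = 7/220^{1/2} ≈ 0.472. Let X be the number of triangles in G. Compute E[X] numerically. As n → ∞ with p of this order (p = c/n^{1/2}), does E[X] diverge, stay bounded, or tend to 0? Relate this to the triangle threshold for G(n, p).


Number of potential triangles: C(220, 3) = 1750540.
Each occurs with probability p³ ≈ (0.472)³ ≈ 1.05114e-01.
By linearity: E[X] = C(220, 3)·p³ ≈ 1750540 · 1.05114e-01 ≈ 184006.065.
Since α = 1/2 < 1, p = c/n^{1/2} ≫ 1/n is above the triangle threshold p ~ 1/n. Asymptotically E[X] ~ (c³/6)·n^{3(1−α)} = (7³/6)·n^{1.5} → ∞; triangles are abundant w.h.p.

E[X] ≈ 184006.065; in regime p = Θ(1/n^{1/2}) E[X] diverges (above the triangle threshold p ~ 1/n).


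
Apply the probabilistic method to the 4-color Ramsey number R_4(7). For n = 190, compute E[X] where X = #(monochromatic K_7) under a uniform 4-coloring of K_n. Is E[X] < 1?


E[X] = C(190, 7) · 4^{1 − 21} = 1585940245560 · 4^{−20} = 1585940245560/1099511627776.
As a reduced fraction: E[X] = 198242530695/137438953472 ≈ 1.4424.
Is E[X] < 1? NO.
Since E[X] ≥ 1, the first-moment bound is inconclusive at n = 190; it does NOT by itself certify R_4(7) > 190.

E[X] = 198242530695/137438953472 ≈ 1.4424; E[X] ≥ 1; first-moment method inconclusive here.


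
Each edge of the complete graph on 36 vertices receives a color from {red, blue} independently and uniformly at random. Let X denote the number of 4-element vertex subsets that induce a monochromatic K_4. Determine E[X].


Let X = Σ_S X_S over the C(36, 4) = 58905 subsets S of size 4, where X_S = 1 if the K_4 on S is monochromatic.
For a fixed S, the K_4 on S has C(4, 2) = 6 edges. P[all 6 edges red] = (1/2)^6, and likewise for blue, so P[monochromatic] = 2·(1/2)^6 = 2^{1 − 6} = 1/32.
By linearity: E[X] = C(36, 4) · 2^{1 − 6} = 58905 · 1/32 = 58905/32.
Numerically: E[X] ≈ 1840.781.

E[X] = C(36,4)·2^(1−C(4,2)) = 58905/32 ≈ 1840.781.


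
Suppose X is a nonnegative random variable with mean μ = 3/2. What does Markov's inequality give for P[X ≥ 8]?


μ = E[X] = 3/2, a = 8.
Markov: P[X ≥ 8] ≤ μ/a = (3/2)/8 = 3/16.
Numerically: ≈ 0.188.
(Since a = 8 > μ = 1.500, the bound 3/16 is < 1 and informative.)

P[X ≥ 8] ≤ 3/16 ≈ 0.188.


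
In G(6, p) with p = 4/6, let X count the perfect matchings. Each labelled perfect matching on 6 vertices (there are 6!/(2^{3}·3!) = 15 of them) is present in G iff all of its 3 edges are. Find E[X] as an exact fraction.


K_6 has 6!/(2^{3}·3!) = 15 labelled perfect matchings.
For each such perfect matching H, let X_H = 1 if all 3 edges of H are present in G. Then P[X_H = 1] = p^{3} = (2/3)^{3} = 8/27.
By linearity: E[X] = Σ_H E[X_H] = 15 · p^{3} = 15 · 8/27 = 40/9.
Numerically: E[X] ≈ 4.44.

E[X] = 15 · (2/3)^{3} = 40/9 ≈ 4.44.


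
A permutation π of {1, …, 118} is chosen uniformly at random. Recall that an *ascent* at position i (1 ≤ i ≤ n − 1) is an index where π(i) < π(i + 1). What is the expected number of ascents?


Write X = Σ X_I over i = 1, …, 117, with X_I the indicator of one ascent.
There are 117 indicators.
For each fixed i, the pair (π(i), π(i+1)) is a uniformly random ordered pair of distinct values from {1, …, 118}; by symmetry P[π(i) < π(i+1)] = 1/2.
By linearity: E[X] = 117 · (1/2) = (118 − 1) · (1/2) = 117/2 ≈ 58.5000.

E[X] = 117/2 = 58.5000.


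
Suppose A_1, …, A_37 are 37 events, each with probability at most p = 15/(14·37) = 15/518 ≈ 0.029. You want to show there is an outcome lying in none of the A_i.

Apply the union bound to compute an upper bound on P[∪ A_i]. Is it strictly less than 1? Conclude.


Union bound: P[∪_{i=1}^{37} A_i] ≤ Σ_i P[A_i] ≤ 37·p = 37·(15/518) = 15/14.
Numerically: 15/14 ≈ 1.071.
Is 15/14 < 1? NO.
Since the bound 15/14 is ≥ 1, the union bound is uninformative here; it does NOT by itself certify existence.

37·p = 15/14 ≈ 1.071; existence NOT certified by the union bound.


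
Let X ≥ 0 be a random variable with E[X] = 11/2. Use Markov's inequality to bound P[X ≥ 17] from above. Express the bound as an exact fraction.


μ = E[X] = 11/2, a = 17.
Markov: P[X ≥ 17] ≤ μ/a = (11/2)/17 = 11/34.
Numerically: ≈ 0.3235.
(Since a = 17 > μ = 5.5000, the bound 11/34 is < 1 and informative.)

P[X ≥ 17] ≤ 11/34 ≈ 0.3235.


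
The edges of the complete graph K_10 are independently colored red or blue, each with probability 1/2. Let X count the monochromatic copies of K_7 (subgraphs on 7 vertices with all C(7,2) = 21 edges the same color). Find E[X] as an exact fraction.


Let X = Σ_S X_S over the C(10, 7) = 120 subsets S of size 7, where X_S = 1 if the K_7 on S is monochromatic.
For a fixed S, the K_7 on S has C(7, 2) = 21 edges. P[all 21 edges red] = (1/2)^21, and likewise for blue, so P[monochromatic] = 2·(1/2)^21 = 2^{1 − 21} = 1/1048576.
By linearity: E[X] = C(10, 7) · 2^{1 − 21} = 120 · 1/1048576 = 15/131072.
Numerically: E[X] ≈ 0.000.

E[X] = C(10,7)·2^(1−C(7,2)) = 15/131072 ≈ 0.000.


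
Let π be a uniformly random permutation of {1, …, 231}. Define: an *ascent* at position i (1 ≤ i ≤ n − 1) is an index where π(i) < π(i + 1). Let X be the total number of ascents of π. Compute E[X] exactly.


Write X = Σ X_I over i = 1, …, 230, with X_I the indicator of one ascent.
There are 230 indicators.
For each fixed i, the pair (π(i), π(i+1)) is a uniformly random ordered pair of distinct values from {1, …, 231}; by symmetry P[π(i) < π(i+1)] = 1/2.
By linearity: E[X] = 230 · (1/2) = (231 − 1) · (1/2) = 115 ≈ 115.000000.

E[X] = 115 = 115.000000.


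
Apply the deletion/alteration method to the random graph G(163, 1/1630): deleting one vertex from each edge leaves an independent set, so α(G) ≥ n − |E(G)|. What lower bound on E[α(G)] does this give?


E[|E(G)|] = C(163, 2)·p = 13203 · (1/1630) = 81/10.
E[α(G)] ≥ n − E[|E(G)|] = 163 − 81/10 = 1549/10.
Numerically: ≈ 154.900.
(This is only a lower bound; the true E[α(G)] may be larger.)

E[α(G)] ≥ 1549/10 ≈ 154.900.


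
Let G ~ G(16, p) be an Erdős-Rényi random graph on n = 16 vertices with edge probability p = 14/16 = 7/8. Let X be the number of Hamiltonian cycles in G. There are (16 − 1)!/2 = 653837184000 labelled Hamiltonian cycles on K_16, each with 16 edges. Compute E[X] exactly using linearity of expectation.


K_16 has (16 − 1)!/2 = 653837184000 labelled Hamiltonian cycles.
For each such Hamiltonian cycle H, let X_H = 1 if all 16 edges of H are present in G. Then P[X_H = 1] = p^{16} = (7/8)^{16} = 33232930569601/281474976710656.
By linearity of expectation: E[X] = Σ_H E[X_H] = 653837184000 · p^{16} = 653837184000 · 33232930569601/281474976710656 = 21219654042671322112875/274877906944.
Numerically: E[X] ≈ 7.7197e+10.

E[X] = 653837184000 · (7/8)^{16} = 21219654042671322112875/274877906944 ≈ 7.7197e+10.


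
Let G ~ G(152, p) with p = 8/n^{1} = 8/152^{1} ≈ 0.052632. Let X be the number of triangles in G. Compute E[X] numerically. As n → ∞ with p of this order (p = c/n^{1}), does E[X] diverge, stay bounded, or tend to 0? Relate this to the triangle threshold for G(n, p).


Number of potential triangles: C(152, 3) = 573800.
Each occurs with probability p³ ≈ (0.052632)³ ≈ 1.4579385e-04.
By linearity: E[X] = C(152, 3)·p³ ≈ 573800 · 1.4579385e-04 ≈ 83.65651.
Here α = 1, so p = 8/n is exactly at the triangle threshold p ~ 1/n. Asymptotically E[X] → c³/6 = 8³/6 = 256/3 ≈ 85.33333, a bounded constant. In this regime the triangle count is asymptotically Poisson(c³/6).

E[X] ≈ 83.65651; in regime p = Θ(1/n^{1}) E[X] stays bounded (at the triangle threshold p ~ 1/n).


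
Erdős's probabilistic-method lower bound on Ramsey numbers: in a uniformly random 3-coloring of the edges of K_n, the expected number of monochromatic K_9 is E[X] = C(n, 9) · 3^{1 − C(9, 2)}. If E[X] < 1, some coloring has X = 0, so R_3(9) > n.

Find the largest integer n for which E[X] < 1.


We need C(n, 9) · 3^{1 − 36} < 1, i.e. C(n, 9) < 3^{36 − 1} = 50031545098999707.
Check values of n near the boundary:
  n = 300: C(300, 9) = 48052241692154700; 48052241692154700 < 50031545098999707? YES
  n = 301: C(301, 9) = 49533303936090975; 49533303936090975 < 50031545098999707? YES
  n = 302: C(302, 9) = 51054804739588650; 51054804739588650 < 50031545098999707? NO
The largest n with C(n, 9) < 50031545098999707 is n = 301 (where E[X] = 16511101312030325/16677181699666569 ≈ 0.990). Hence R_3(9) > 301, i.e. R_3(9) ≥ 302.

Largest n = 301; hence R_3(9) > 301.


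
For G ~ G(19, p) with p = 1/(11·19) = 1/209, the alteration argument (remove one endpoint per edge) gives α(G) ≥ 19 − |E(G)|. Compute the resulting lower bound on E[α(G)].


E[|E(G)|] = C(19, 2)·p = 171 · (1/209) = 9/11.
E[α(G)] ≥ n − E[|E(G)|] = 19 − 9/11 = 200/11.
Numerically: ≈ 18.181818.
(This is only a lower bound; the true E[α(G)] may be larger.)

E[α(G)] ≥ 200/11 ≈ 18.181818.


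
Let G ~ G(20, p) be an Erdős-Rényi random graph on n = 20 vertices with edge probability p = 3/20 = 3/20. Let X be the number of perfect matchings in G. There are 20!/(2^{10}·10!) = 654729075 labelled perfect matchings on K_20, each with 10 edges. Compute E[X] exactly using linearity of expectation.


K_20 has 20!/(2^{10}·10!) = 654729075 labelled perfect matchings.
For each such perfect matching H, let X_H = 1 if all 10 edges of H are present in G. Then P[X_H = 1] = p^{10} = (3/20)^{10} = 59049/10240000000000.
By linearity of expectation: E[X] = Σ_H E[X_H] = 654729075 · p^{10} = 654729075 · 59049/10240000000000 = 1546443885987/409600000000.
Numerically: E[X] ≈ 3.7755.

E[X] = 654729075 · (3/20)^{10} = 1546443885987/409600000000 ≈ 3.7755.


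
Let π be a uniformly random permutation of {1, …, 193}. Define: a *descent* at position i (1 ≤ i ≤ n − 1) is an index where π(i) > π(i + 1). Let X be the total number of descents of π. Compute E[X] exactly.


Write X = Σ X_I over i = 1, …, 192, with X_I the indicator of one descent.
There are 192 indicators.
For each fixed i, the pair (π(i), π(i+1)) is a uniformly random ordered pair of distinct values from {1, …, 193}; by symmetry P[π(i) > π(i+1)] = 1/2.
By linearity: E[X] = 192 · (1/2) = (193 − 1) · (1/2) = 96 ≈ 96.0000.

E[X] = 96 = 96.0000.


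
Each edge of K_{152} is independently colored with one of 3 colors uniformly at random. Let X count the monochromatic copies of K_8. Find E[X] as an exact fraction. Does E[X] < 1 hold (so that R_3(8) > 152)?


E[X] = C(152, 8) · 3^{1 − 28} = 5859727868575 · 3^{−27} = 5859727868575/7625597484987.
As a reduced fraction: E[X] = 5859727868575/7625597484987 ≈ 0.76843.
Is E[X] < 1? YES.
Since E[X] < 1, there exists a 3-coloring of K_{152} with no monochromatic K_8; hence R_3(8) > 152.

E[X] = 5859727868575/7625597484987 ≈ 0.76843; E[X] < 1, so R_3(8) > 152.


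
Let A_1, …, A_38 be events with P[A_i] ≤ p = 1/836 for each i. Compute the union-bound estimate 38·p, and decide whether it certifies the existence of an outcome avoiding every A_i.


Union bound: P[∪_{i=1}^{38} A_i] ≤ Σ_i P[A_i] ≤ 38·p = 38·(1/836) = 1/22.
Numerically: 1/22 ≈ 0.0455.
Is 1/22 < 1? YES.
Since P[∪ A_i] ≤ 1/22 < 1, the complement has P[∩ A_i^c] ≥ 1 − 1/22 = 21/22 > 0, so some outcome avoids every A_i.

38·p = 1/22 ≈ 0.0455; existence CERTIFIED by the union bound.


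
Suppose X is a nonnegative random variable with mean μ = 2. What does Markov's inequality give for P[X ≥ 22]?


μ = E[X] = 2, a = 22.
Markov: P[X ≥ 22] ≤ μ/a = (2)/22 = 1/11.
Numerically: ≈ 0.091.
(Since a = 22 > μ = 2.000, the bound 1/11 is < 1 and informative.)

P[X ≥ 22] ≤ 1/11 ≈ 0.091.


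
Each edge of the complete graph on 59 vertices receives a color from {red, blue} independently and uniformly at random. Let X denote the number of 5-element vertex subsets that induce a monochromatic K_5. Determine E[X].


Let X = Σ_S X_S over the C(59, 5) = 5006386 subsets S of size 5, where X_S = 1 if the K_5 on S is monochromatic.
For a fixed S, the K_5 on S has C(5, 2) = 10 edges. P[all 10 edges red] = (1/2)^10, and likewise for blue, so P[monochromatic] = 2·(1/2)^10 = 2^{1 − 10} = 1/512.
By linearity of expectation: E[X] = C(59, 5) · 2^{1 − 10} = 5006386 · 1/512 = 2503193/256.
Numerically: E[X] ≈ 9778.09766.

E[X] = C(59,5)·2^(1−C(5,2)) = 2503193/256 ≈ 9778.09766.


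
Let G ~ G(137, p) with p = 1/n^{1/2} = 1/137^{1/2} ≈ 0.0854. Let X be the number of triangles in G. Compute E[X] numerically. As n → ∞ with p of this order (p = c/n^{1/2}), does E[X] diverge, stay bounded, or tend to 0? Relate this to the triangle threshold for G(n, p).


Number of potential triangles: C(137, 3) = 419220.
Each occurs with probability p³ ≈ (0.0854)³ ≈ 6.23619e-04.
By linearity: E[X] = C(137, 3)·p³ ≈ 419220 · 6.23619e-04 ≈ 261.433.
Since α = 1/2 < 1, p = c/n^{1/2} ≫ 1/n is above the triangle threshold p ~ 1/n. Asymptotically E[X] ~ (c³/6)·n^{3(1−α)} = (1³/6)·n^{1.5} → ∞; triangles are abundant w.h.p.

E[X] ≈ 261.433; in regime p = Θ(1/n^{1/2}) E[X] diverges (above the triangle threshold p ~ 1/n).


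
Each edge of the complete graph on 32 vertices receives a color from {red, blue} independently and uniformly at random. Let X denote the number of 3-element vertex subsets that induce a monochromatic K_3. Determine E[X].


Let X = Σ_S X_S over the C(32, 3) = 4960 subsets S of size 3, where X_S = 1 if the K_3 on S is monochromatic.
For a fixed S, the K_3 on S has C(3, 2) = 3 edges. P[all 3 edges red] = (1/2)^3, and likewise for blue, so P[monochromatic] = 2·(1/2)^3 = 2^{1 − 3} = 1/4.
By linearity: E[X] = C(32, 3) · 2^{1 − 3} = 4960 · 1/4 = 1240.
Numerically: E[X] ≈ 1240.000.

E[X] = C(32,3)·2^(1−C(3,2)) = 1240 ≈ 1240.000.


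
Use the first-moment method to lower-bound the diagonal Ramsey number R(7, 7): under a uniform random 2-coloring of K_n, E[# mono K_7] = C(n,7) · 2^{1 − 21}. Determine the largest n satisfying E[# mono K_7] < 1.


We need C(n, 7) · 2^{1 − 21} < 1, i.e. C(n, 7) < 2^{21 − 1} = 1048576.
Check values of n near the boundary:
  n = 21: C(21, 7) = 116280; 116280 < 1048576? YES
  n = 22: C(22, 7) = 170544; 170544 < 1048576? YES
  n = 23: C(23, 7) = 245157; 245157 < 1048576? YES
  n = 24: C(24, 7) = 346104; 346104 < 1048576? YES
  n = 25: C(25, 7) = 480700; 480700 < 1048576? YES
  n = 26: C(26, 7) = 657800; 657800 < 1048576? YES
  n = 27: C(27, 7) = 888030; 888030 < 1048576? YES
  n = 28: C(28, 7) = 1184040; 1184040 < 1048576? NO
  n = 29: C(29, 7) = 1560780; 1560780 < 1048576? NO
The largest n with C(n, 7) < 1048576 is n = 27 (where E[X] = 444015/524288 ≈ 0.8468914). Hence R(7, 7) > 27, i.e. R(7, 7) ≥ 28.

Largest n = 27; hence R(7, 7) > 27.


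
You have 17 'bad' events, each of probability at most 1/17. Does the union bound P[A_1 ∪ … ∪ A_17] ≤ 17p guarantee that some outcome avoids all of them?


Union bound: P[∪_{i=1}^{17} A_i] ≤ Σ_i P[A_i] ≤ 17·p = 17·(1/17) = 1.
Numerically: 1 ≈ 1.0000000.
Is 1 < 1? NO.
Since the bound 1 is ≥ 1, the union bound is uninformative here; it does NOT by itself certify existence.

17·p = 1 ≈ 1.0000000; existence NOT certified by the union bound.


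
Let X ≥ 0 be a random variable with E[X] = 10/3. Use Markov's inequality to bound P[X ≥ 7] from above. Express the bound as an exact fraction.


μ = E[X] = 10/3, a = 7.
Markov: P[X ≥ 7] ≤ μ/a = (10/3)/7 = 10/21.
Numerically: ≈ 0.47619.
(Since a = 7 > μ = 3.33333, the bound 10/21 is < 1 and informative.)

P[X ≥ 7] ≤ 10/21 ≈ 0.47619.


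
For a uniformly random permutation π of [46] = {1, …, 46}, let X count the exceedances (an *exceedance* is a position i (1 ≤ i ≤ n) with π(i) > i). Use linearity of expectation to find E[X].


Write X = Σ_{i=1}^{46} X_i, where X_i = 1_{π(i) > i}.
For each fixed i, π(i) is uniform over {1, …, 46} (marginal of a uniform permutation), so P[π(i) > i] = (n − i)/n. Summing: Σ_{i=1}^{46} (n − i)/n = (0 + 1 + … + 45)/46 = 46(46 − 1)/(2·46) = (46 − 1)/2.
Hence E[X] = Σ_{i=1}^{46} (46 − i)/46 = 45/2 ≈ 22.500000.

E[X] = 45/2 = 22.500000.


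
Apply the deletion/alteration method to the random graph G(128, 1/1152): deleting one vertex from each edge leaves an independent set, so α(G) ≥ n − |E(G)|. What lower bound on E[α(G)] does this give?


E[|E(G)|] = C(128, 2)·p = 8128 · (1/1152) = 127/18.
E[α(G)] ≥ n − E[|E(G)|] = 128 − 127/18 = 2177/18.
Numerically: ≈ 120.944444.
(This is only a lower bound; the true E[α(G)] may be larger.)

E[α(G)] ≥ 2177/18 ≈ 120.944444.


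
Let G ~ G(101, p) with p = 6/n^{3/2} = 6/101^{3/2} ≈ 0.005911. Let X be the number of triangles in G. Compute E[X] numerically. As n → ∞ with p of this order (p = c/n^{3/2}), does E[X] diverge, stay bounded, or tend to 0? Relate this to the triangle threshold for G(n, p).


Number of potential triangles: C(101, 3) = 166650.
Each occurs with probability p³ ≈ (0.005911)³ ≈ 2.065416e-07.
By linearity: E[X] = C(101, 3)·p³ ≈ 166650 · 2.065416e-07 ≈ 0.0344.
Since α = 3/2 > 1, p = c/n^{3/2} = o(1/n) is below the triangle threshold p ~ 1/n. Asymptotically E[X] ~ (c³/6)·n^{3(1−α)} = (6³/6)·n^{-1.5} → 0, so by Markov's inequality G has no triangles w.h.p.

E[X] ≈ 0.0344; in regime p = Θ(1/n^{3/2}) E[X] tends to 0 (below the triangle threshold p ~ 1/n).


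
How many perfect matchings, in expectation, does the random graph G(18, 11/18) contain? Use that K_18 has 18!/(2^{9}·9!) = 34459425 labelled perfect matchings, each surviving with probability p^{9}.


K_18 has 18!/(2^{9}·9!) = 34459425 labelled perfect matchings.
For each such perfect matching H, let X_H = 1 if all 9 edges of H are present in G. Then P[X_H = 1] = p^{9} = (11/18)^{9} = 2357947691/198359290368.
By linearity of expectation: E[X] = Σ_H E[X_H] = 34459425 · p^{9} = 34459425 · 2357947691/198359290368 = 1003129896443675/2448880128.
Numerically: E[X] ≈ 4.096e+05.

E[X] = 34459425 · (11/18)^{9} = 1003129896443675/2448880128 ≈ 4.096e+05.


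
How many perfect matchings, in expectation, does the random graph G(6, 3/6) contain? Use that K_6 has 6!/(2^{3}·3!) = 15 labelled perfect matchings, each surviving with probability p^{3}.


K_6 has 6!/(2^{3}·3!) = 15 labelled perfect matchings.
For each such perfect matching H, let X_H = 1 if all 3 edges of H are present in G. Then P[X_H = 1] = p^{3} = (1/2)^{3} = 1/8.
Summing the indicators: E[X] = Σ_H E[X_H] = 15 · p^{3} = 15 · 1/8 = 15/8.
Numerically: E[X] ≈ 1.875.

E[X] = 15 · (1/2)^{3} = 15/8 ≈ 1.875.


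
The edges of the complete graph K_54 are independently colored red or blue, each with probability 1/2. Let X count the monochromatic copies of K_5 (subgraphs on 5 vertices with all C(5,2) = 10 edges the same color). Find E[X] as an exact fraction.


Let X = Σ_S X_S over the C(54, 5) = 3162510 subsets S of size 5, where X_S = 1 if the K_5 on S is monochromatic.
For a fixed S, the K_5 on S has C(5, 2) = 10 edges. P[all 10 edges red] = (1/2)^10, and likewise for blue, so P[monochromatic] = 2·(1/2)^10 = 2^{1 − 10} = 1/512.
By linearity of expectation: E[X] = C(54, 5) · 2^{1 − 10} = 3162510 · 1/512 = 1581255/256.
Numerically: E[X] ≈ 6176.777344.

E[X] = C(54,5)·2^(1−C(5,2)) = 1581255/256 ≈ 6176.777344.


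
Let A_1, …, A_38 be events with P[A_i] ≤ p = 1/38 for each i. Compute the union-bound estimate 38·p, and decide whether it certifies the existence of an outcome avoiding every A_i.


Union bound: P[∪_{i=1}^{38} A_i] ≤ Σ_i P[A_i] ≤ 38·p = 38·(1/38) = 1.
Numerically: 1 ≈ 1.0000000.
Is 1 < 1? NO.
Since the bound 1 is ≥ 1, the union bound is uninformative here; it does NOT by itself certify existence.

38·p = 1 ≈ 1.0000000; existence NOT certified by the union bound.


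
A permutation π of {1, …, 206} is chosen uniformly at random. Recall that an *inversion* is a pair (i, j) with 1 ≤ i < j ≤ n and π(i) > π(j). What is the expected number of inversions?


Write X = Σ X_I over the C(206, 2) = 21115 pairs i < j, with X_I the indicator of one inversion.
There are 21115 indicators.
For each fixed pair i < j, the values π(i) and π(j) are two distinct elements of {1, …, 206} in uniformly random order; by symmetry P[π(i) > π(j)] = 1/2.
By linearity: E[X] = 21115 · (1/2) = C(206, 2) · (1/2) = 21115/2 = 21115/2 ≈ 10557.500000.

E[X] = 21115/2 = 10557.500000.


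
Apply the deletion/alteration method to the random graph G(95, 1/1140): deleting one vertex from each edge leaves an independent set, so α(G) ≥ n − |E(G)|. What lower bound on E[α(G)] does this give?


E[|E(G)|] = C(95, 2)·p = 4465 · (1/1140) = 47/12.
E[α(G)] ≥ n − E[|E(G)|] = 95 − 47/12 = 1093/12.
Numerically: ≈ 91.08333.
(This is only a lower bound; the true E[α(G)] may be larger.)

E[α(G)] ≥ 1093/12 ≈ 91.08333.


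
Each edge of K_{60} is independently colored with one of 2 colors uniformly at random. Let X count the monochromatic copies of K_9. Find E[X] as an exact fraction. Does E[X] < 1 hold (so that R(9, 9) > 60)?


E[X] = C(60, 9) · 2^{1 − 36} = 14783142660 · 2^{−35} = 14783142660/34359738368.
As a reduced fraction: E[X] = 3695785665/8589934592 ≈ 0.4302461.
Is E[X] < 1? YES.
Since E[X] < 1, there exists a 2-coloring of K_{60} with no monochromatic K_9; hence R(9, 9) > 60.

E[X] = 3695785665/8589934592 ≈ 0.4302461; E[X] < 1, so R(9, 9) > 60.


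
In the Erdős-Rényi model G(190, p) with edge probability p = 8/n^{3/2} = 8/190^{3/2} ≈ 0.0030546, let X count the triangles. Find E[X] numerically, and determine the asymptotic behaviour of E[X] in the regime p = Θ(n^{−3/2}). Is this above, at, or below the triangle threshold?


Number of potential triangles: C(190, 3) = 1125180.
Each occurs with probability p³ ≈ (0.0030546)³ ≈ 2.8502225e-08.
By linearity: E[X] = C(190, 3)·p³ ≈ 1125180 · 2.8502225e-08 ≈ 0.03207.
Since α = 3/2 > 1, p = c/n^{3/2} = o(1/n) is below the triangle threshold p ~ 1/n. Asymptotically E[X] ~ (c³/6)·n^{3(1−α)} = (8³/6)·n^{-1.5} → 0, so by Markov's inequality G has no triangles w.h.p.

E[X] ≈ 0.03207; in regime p = Θ(1/n^{3/2}) E[X] tends to 0 (below the triangle threshold p ~ 1/n).


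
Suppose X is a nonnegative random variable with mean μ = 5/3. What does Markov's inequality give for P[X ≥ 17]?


μ = E[X] = 5/3, a = 17.
Markov: P[X ≥ 17] ≤ μ/a = (5/3)/17 = 5/51.
Numerically: ≈ 0.09804.
(Since a = 17 > μ = 1.66667, the bound 5/51 is < 1 and informative.)

P[X ≥ 17] ≤ 5/51 ≈ 0.09804.


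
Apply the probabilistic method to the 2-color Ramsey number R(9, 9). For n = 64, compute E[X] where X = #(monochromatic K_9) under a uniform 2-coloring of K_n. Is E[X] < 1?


E[X] = C(64, 9) · 2^{1 − 36} = 27540584512 · 2^{−35} = 27540584512/34359738368.
As a reduced fraction: E[X] = 430321633/536870912 ≈ 0.80154.
Is E[X] < 1? YES.
Since E[X] < 1, there exists a 2-coloring of K_{64} with no monochromatic K_9; hence R(9, 9) > 64.

E[X] = 430321633/536870912 ≈ 0.80154; E[X] < 1, so R(9, 9) > 64.


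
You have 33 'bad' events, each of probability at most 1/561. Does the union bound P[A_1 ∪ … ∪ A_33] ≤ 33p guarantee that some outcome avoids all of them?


Union bound: P[∪_{i=1}^{33} A_i] ≤ Σ_i P[A_i] ≤ 33·p = 33·(1/561) = 1/17.
Numerically: 1/17 ≈ 0.0588235.
Is 1/17 < 1? YES.
Since P[∪ A_i] ≤ 1/17 < 1, the complement has P[∩ A_i^c] ≥ 1 − 1/17 = 16/17 > 0, so some outcome avoids every A_i.

33·p = 1/17 ≈ 0.0588235; existence CERTIFIED by the union bound.


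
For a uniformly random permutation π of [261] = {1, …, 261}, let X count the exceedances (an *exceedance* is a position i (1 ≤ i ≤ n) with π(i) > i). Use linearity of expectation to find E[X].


Write X = Σ_{i=1}^{261} X_i, where X_i = 1_{π(i) > i}.
For each fixed i, π(i) is uniform over {1, …, 261} (marginal of a uniform permutation), so P[π(i) > i] = (n − i)/n. Summing: Σ_{i=1}^{261} (n − i)/n = (0 + 1 + … + 260)/261 = 261(261 − 1)/(2·261) = (261 − 1)/2.
Hence E[X] = Σ_{i=1}^{261} (261 − i)/261 = 130 ≈ 130.0000.

E[X] = 130 = 130.0000.


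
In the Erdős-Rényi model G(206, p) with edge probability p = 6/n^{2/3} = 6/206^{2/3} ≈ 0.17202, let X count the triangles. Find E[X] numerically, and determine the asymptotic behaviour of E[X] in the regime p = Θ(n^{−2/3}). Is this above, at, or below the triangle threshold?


Number of potential triangles: C(206, 3) = 1435820.
Each occurs with probability p³ ≈ (0.17202)³ ≈ 5.0900179e-03.
By linearity: E[X] = C(206, 3)·p³ ≈ 1435820 · 5.0900179e-03 ≈ 7308.34951.
Since α = 2/3 < 1, p = c/n^{2/3} ≫ 1/n is above the triangle threshold p ~ 1/n. Asymptotically E[X] ~ (c³/6)·n^{3(1−α)} = (6³/6)·n^{1} → ∞; triangles are abundant w.h.p.

E[X] ≈ 7308.34951; in regime p = Θ(1/n^{2/3}) E[X] diverges (above the triangle threshold p ~ 1/n).


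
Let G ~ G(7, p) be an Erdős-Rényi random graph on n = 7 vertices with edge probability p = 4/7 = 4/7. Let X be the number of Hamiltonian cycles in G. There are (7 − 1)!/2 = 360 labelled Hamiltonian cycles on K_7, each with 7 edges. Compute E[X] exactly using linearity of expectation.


K_7 has (7 − 1)!/2 = 360 labelled Hamiltonian cycles.
For each such Hamiltonian cycle H, let X_H = 1 if all 7 edges of H are present in G. Then P[X_H = 1] = p^{7} = (4/7)^{7} = 16384/823543.
By linearity of expectation: E[X] = Σ_H E[X_H] = 360 · p^{7} = 360 · 16384/823543 = 5898240/823543.
Numerically: E[X] ≈ 7.16.

E[X] = 360 · (4/7)^{7} = 5898240/823543 ≈ 7.16.


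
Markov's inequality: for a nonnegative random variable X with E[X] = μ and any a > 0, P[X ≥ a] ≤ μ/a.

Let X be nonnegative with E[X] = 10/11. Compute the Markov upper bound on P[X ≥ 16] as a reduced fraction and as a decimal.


μ = E[X] = 10/11, a = 16.
Markov: P[X ≥ 16] ≤ μ/a = (10/11)/16 = 5/88.
Numerically: ≈ 0.057.
(Since a = 16 > μ = 0.909, the bound 5/88 is < 1 and informative.)

P[X ≥ 16] ≤ 5/88 ≈ 0.057.


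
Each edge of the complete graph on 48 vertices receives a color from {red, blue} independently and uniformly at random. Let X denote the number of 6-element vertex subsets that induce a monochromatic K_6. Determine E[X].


Let X = Σ_S X_S over the C(48, 6) = 12271512 subsets S of size 6, where X_S = 1 if the K_6 on S is monochromatic.
For a fixed S, the K_6 on S has C(6, 2) = 15 edges. P[all 15 edges red] = (1/2)^15, and likewise for blue, so P[monochromatic] = 2·(1/2)^15 = 2^{1 − 15} = 1/16384.
By linearity of expectation: E[X] = C(48, 6) · 2^{1 − 15} = 12271512 · 1/16384 = 1533939/2048.
Numerically: E[X] ≈ 748.994.

E[X] = C(48,6)·2^(1−C(6,2)) = 1533939/2048 ≈ 748.994.


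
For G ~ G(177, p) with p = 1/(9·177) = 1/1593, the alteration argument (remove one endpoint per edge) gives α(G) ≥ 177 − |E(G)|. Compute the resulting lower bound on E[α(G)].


E[|E(G)|] = C(177, 2)·p = 15576 · (1/1593) = 88/9.
E[α(G)] ≥ n − E[|E(G)|] = 177 − 88/9 = 1505/9.
Numerically: ≈ 167.22222.
(This is only a lower bound; the true E[α(G)] may be larger.)

E[α(G)] ≥ 1505/9 ≈ 167.22222.


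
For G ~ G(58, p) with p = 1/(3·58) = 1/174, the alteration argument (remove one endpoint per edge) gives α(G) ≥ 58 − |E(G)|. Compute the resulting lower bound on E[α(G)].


E[|E(G)|] = C(58, 2)·p = 1653 · (1/174) = 19/2.
E[α(G)] ≥ n − E[|E(G)|] = 58 − 19/2 = 97/2.
Numerically: ≈ 48.50000.
(This is only a lower bound; the true E[α(G)] may be larger.)

E[α(G)] ≥ 97/2 ≈ 48.50000.


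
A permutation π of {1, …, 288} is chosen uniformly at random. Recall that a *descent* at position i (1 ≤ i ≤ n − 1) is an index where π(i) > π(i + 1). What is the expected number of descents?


Write X = Σ X_I over i = 1, …, 287, with X_I the indicator of one descent.
There are 287 indicators.
For each fixed i, the pair (π(i), π(i+1)) is a uniformly random ordered pair of distinct values from {1, …, 288}; by symmetry P[π(i) > π(i+1)] = 1/2.
By linearity: E[X] = 287 · (1/2) = (288 − 1) · (1/2) = 287/2 ≈ 143.5000.

E[X] = 287/2 = 143.5000.


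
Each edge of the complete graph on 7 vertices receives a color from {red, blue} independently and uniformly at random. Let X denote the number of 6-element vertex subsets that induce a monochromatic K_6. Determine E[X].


Let X = Σ_S X_S over the C(7, 6) = 7 subsets S of size 6, where X_S = 1 if the K_6 on S is monochromatic.
For a fixed S, the K_6 on S has C(6, 2) = 15 edges. P[all 15 edges red] = (1/2)^15, and likewise for blue, so P[monochromatic] = 2·(1/2)^15 = 2^{1 − 15} = 1/16384.
By linearity of expectation: E[X] = C(7, 6) · 2^{1 − 15} = 7 · 1/16384 = 7/16384.
Numerically: E[X] ≈ 0.0004.

E[X] = C(7,6)·2^(1−C(6,2)) = 7/16384 ≈ 0.0004.


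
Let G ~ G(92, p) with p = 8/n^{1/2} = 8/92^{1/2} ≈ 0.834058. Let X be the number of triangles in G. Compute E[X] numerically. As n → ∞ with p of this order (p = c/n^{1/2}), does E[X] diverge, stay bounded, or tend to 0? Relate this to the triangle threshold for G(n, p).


Number of potential triangles: C(92, 3) = 125580.
Each occurs with probability p³ ≈ (0.834058)³ ≈ 5.80214022e-01.
By linearity: E[X] = C(92, 3)·p³ ≈ 125580 · 5.80214022e-01 ≈ 72863.276848.
Since α = 1/2 < 1, p = c/n^{1/2} ≫ 1/n is above the triangle threshold p ~ 1/n. Asymptotically E[X] ~ (c³/6)·n^{3(1−α)} = (8³/6)·n^{1.5} → ∞; triangles are abundant w.h.p.

E[X] ≈ 72863.276848; in regime p = Θ(1/n^{1/2}) E[X] diverges (above the triangle threshold p ~ 1/n).


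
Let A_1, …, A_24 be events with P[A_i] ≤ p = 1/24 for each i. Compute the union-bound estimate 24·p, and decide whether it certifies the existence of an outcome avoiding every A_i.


Union bound: P[∪_{i=1}^{24} A_i] ≤ Σ_i P[A_i] ≤ 24·p = 24·(1/24) = 1.
Numerically: 1 ≈ 1.000.
Is 1 < 1? NO.
Since the bound 1 is ≥ 1, the union bound is uninformative here; it does NOT by itself certify existence.

24·p = 1 ≈ 1.000; existence NOT certified by the union bound.


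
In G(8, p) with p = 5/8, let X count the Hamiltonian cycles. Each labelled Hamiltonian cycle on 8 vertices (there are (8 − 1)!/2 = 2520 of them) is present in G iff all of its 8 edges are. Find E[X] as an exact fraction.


K_8 has (8 − 1)!/2 = 2520 labelled Hamiltonian cycles.
For each such Hamiltonian cycle H, let X_H = 1 if all 8 edges of H are present in G. Then P[X_H = 1] = p^{8} = (5/8)^{8} = 390625/16777216.
By linearity of expectation: E[X] = Σ_H E[X_H] = 2520 · p^{8} = 2520 · 390625/16777216 = 123046875/2097152.
Numerically: E[X] ≈ 58.67.

E[X] = 2520 · (5/8)^{8} = 123046875/2097152 ≈ 58.67.


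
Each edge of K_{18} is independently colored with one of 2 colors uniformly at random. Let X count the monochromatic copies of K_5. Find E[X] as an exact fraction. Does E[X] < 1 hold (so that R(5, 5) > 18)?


E[X] = C(18, 5) · 2^{1 − 10} = 8568 · 2^{−9} = 8568/512.
As a reduced fraction: E[X] = 1071/64 ≈ 16.734375.
Is E[X] < 1? NO.
Since E[X] ≥ 1, the first-moment bound is inconclusive at n = 18; it does NOT by itself certify R(5, 5) > 18.

E[X] = 1071/64 ≈ 16.734375; E[X] ≥ 1; first-moment method inconclusive here.


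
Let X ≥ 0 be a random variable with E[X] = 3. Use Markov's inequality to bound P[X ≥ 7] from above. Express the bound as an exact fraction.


μ = E[X] = 3, a = 7.
Markov: P[X ≥ 7] ≤ μ/a = (3)/7 = 3/7.
Numerically: ≈ 0.4286.
(Since a = 7 > μ = 3.0000, the bound 3/7 is < 1 and informative.)

P[X ≥ 7] ≤ 3/7 ≈ 0.4286.


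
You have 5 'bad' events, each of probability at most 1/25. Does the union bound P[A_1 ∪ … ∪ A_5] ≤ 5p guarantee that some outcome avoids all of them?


Union bound: P[∪_{i=1}^{5} A_i] ≤ Σ_i P[A_i] ≤ 5·p = 5·(1/25) = 1/5.
Numerically: 1/5 ≈ 0.200.
Is 1/5 < 1? YES.
Since P[∪ A_i] ≤ 1/5 < 1, the complement has P[∩ A_i^c] ≥ 1 − 1/5 = 4/5 > 0, so some outcome avoids every A_i.

5·p = 1/5 ≈ 0.200; existence CERTIFIED by the union bound.


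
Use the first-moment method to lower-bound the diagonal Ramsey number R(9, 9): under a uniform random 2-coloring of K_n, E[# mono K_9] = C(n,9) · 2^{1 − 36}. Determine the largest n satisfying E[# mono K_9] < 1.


We need C(n, 9) · 2^{1 − 36} < 1, i.e. C(n, 9) < 2^{36 − 1} = 34359738368.
Check values of n near the boundary:
  n = 60: C(60, 9) = 14783142660; 14783142660 < 34359738368? YES
  n = 61: C(61, 9) = 17341763505; 17341763505 < 34359738368? YES
  n = 62: C(62, 9) = 20286591270; 20286591270 < 34359738368? YES
  n = 63: C(63, 9) = 23667689815; 23667689815 < 34359738368? YES
  n = 64: C(64, 9) = 27540584512; 27540584512 < 34359738368? YES
  n = 65: C(65, 9) = 31966749880; 31966749880 < 34359738368? YES
  n = 66: C(66, 9) = 37014131440; 37014131440 < 34359738368? NO
The largest n with C(n, 9) < 34359738368 is n = 65 (where E[X] = 3995843735/4294967296 ≈ 0.9304). Hence R(9, 9) > 65, i.e. R(9, 9) ≥ 66.

Largest n = 65; hence R(9, 9) > 65.


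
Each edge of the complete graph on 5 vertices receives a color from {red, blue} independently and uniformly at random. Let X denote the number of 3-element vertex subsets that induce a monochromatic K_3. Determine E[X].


Let X = Σ_S X_S over the C(5, 3) = 10 subsets S of size 3, where X_S = 1 if the K_3 on S is monochromatic.
For a fixed S, the K_3 on S has C(3, 2) = 3 edges. P[all 3 edges red] = (1/2)^3, and likewise for blue, so P[monochromatic] = 2·(1/2)^3 = 2^{1 − 3} = 1/4.
Summing: E[X] = C(5, 3) · 2^{1 − 3} = 10 · 1/4 = 5/2.
Numerically: E[X] ≈ 2.500000.

E[X] = C(5,3)·2^(1−C(3,2)) = 5/2 ≈ 2.500000.


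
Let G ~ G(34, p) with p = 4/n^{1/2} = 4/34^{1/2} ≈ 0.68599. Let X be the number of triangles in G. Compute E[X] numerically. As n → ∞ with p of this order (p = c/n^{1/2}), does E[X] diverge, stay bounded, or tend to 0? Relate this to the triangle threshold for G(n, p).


Number of potential triangles: C(34, 3) = 5984.
Each occurs with probability p³ ≈ (0.68599)³ ≈ 3.2282087e-01.
By linearity: E[X] = C(34, 3)·p³ ≈ 5984 · 3.2282087e-01 ≈ 1931.76006.
Since α = 1/2 < 1, p = c/n^{1/2} ≫ 1/n is above the triangle threshold p ~ 1/n. Asymptotically E[X] ~ (c³/6)·n^{3(1−α)} = (4³/6)·n^{1.5} → ∞; triangles are abundant w.h.p.

E[X] ≈ 1931.76006; in regime p = Θ(1/n^{1/2}) E[X] diverges (above the triangle threshold p ~ 1/n).


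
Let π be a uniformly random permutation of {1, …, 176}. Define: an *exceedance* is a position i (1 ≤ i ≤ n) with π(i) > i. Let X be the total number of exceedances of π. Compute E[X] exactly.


Write X = Σ_{i=1}^{176} X_i, where X_i = 1_{π(i) > i}.
For each fixed i, π(i) is uniform over {1, …, 176} (marginal of a uniform permutation), so P[π(i) > i] = (n − i)/n. Summing: Σ_{i=1}^{176} (n − i)/n = (0 + 1 + … + 175)/176 = 176(176 − 1)/(2·176) = (176 − 1)/2.
Hence E[X] = Σ_{i=1}^{176} (176 − i)/176 = 175/2 ≈ 87.5000.

E[X] = 175/2 = 87.5000.


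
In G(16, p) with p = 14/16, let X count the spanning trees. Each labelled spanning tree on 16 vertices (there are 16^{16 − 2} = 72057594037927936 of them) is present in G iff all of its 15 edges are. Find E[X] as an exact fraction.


K_16 has 16^{16 − 2} = 72057594037927936 labelled spanning trees.
For each such spanning tree H, let X_H = 1 if all 15 edges of H are present in G. Then P[X_H = 1] = p^{15} = (7/8)^{15} = 4747561509943/35184372088832.
Summing the indicators: E[X] = Σ_H E[X_H] = 72057594037927936 · p^{15} = 72057594037927936 · 4747561509943/35184372088832 = 9723005972363264.
Numerically: E[X] ≈ 9.723e+15.

E[X] = 72057594037927936 · (7/8)^{15} = 9723005972363264 ≈ 9.723e+15.


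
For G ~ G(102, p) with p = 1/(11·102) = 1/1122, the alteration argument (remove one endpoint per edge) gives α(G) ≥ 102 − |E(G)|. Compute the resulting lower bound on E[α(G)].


E[|E(G)|] = C(102, 2)·p = 5151 · (1/1122) = 101/22.
E[α(G)] ≥ n − E[|E(G)|] = 102 − 101/22 = 2143/22.
Numerically: ≈ 97.409091.
(This is only a lower bound; the true E[α(G)] may be larger.)

E[α(G)] ≥ 2143/22 ≈ 97.409091.


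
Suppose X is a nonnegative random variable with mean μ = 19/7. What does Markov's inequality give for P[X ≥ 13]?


μ = E[X] = 19/7, a = 13.
Markov: P[X ≥ 13] ≤ μ/a = (19/7)/13 = 19/91.
Numerically: ≈ 0.2088.
(Since a = 13 > μ = 2.7143, the bound 19/91 is < 1 and informative.)

P[X ≥ 13] ≤ 19/91 ≈ 0.2088.


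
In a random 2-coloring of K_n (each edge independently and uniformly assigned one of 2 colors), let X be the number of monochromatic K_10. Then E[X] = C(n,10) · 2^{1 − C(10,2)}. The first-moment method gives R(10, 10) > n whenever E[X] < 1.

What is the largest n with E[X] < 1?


We need C(n, 10) · 2^{1 − 45} < 1, i.e. C(n, 10) < 2^{45 − 1} = 17592186044416.
Check values of n near the boundary:
  n = 96: C(96, 10) = 11279926456656; 11279926456656 < 17592186044416? YES
  n = 97: C(97, 10) = 12576469727536; 12576469727536 < 17592186044416? YES
  n = 98: C(98, 10) = 14005614014756; 14005614014756 < 17592186044416? YES
  n = 99: C(99, 10) = 15579278510796; 15579278510796 < 17592186044416? YES
  n = 100: C(100, 10) = 17310309456440; 17310309456440 < 17592186044416? YES
  n = 101: C(101, 10) = 19212541264840; 19212541264840 < 17592186044416? NO
  n = 102: C(102, 10) = 21300860967540; 21300860967540 < 17592186044416? NO
  n = 103: C(103, 10) = 23591276125340; 23591276125340 < 17592186044416? NO
The largest n with C(n, 10) < 17592186044416 is n = 100 (where E[X] = 2163788682055/2199023255552 ≈ 0.984). Hence R(10, 10) > 100, i.e. R(10, 10) ≥ 101.

Largest n = 100; hence R(10, 10) > 100.


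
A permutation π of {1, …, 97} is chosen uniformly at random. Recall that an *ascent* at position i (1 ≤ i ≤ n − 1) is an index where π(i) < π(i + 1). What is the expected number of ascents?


Write X = Σ X_I over i = 1, …, 96, with X_I the indicator of one ascent.
There are 96 indicators.
For each fixed i, the pair (π(i), π(i+1)) is a uniformly random ordered pair of distinct values from {1, …, 97}; by symmetry P[π(i) < π(i+1)] = 1/2.
By linearity: E[X] = 96 · (1/2) = (97 − 1) · (1/2) = 48 ≈ 48.00000.

E[X] = 48 = 48.00000.


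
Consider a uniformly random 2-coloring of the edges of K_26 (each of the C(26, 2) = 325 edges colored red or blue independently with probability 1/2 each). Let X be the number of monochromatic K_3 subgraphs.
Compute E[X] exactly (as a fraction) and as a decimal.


Let X = Σ_S X_S over the C(26, 3) = 2600 subsets S of size 3, where X_S = 1 if the K_3 on S is monochromatic.
For a fixed S, the K_3 on S has C(3, 2) = 3 edges. P[all 3 edges red] = (1/2)^3, and likewise for blue, so P[monochromatic] = 2·(1/2)^3 = 2^{1 − 3} = 1/4.
By linearity of expectation: E[X] = C(26, 3) · 2^{1 − 3} = 2600 · 1/4 = 650.
Numerically: E[X] ≈ 650.0000.

E[X] = C(26,3)·2^(1−C(3,2)) = 650 ≈ 650.0000.


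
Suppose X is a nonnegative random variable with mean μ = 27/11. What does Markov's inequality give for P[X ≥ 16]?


μ = E[X] = 27/11, a = 16.
Markov: P[X ≥ 16] ≤ μ/a = (27/11)/16 = 27/176.
Numerically: ≈ 0.153409.
(Since a = 16 > μ = 2.454545, the bound 27/176 is < 1 and informative.)

P[X ≥ 16] ≤ 27/176 ≈ 0.153409.
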